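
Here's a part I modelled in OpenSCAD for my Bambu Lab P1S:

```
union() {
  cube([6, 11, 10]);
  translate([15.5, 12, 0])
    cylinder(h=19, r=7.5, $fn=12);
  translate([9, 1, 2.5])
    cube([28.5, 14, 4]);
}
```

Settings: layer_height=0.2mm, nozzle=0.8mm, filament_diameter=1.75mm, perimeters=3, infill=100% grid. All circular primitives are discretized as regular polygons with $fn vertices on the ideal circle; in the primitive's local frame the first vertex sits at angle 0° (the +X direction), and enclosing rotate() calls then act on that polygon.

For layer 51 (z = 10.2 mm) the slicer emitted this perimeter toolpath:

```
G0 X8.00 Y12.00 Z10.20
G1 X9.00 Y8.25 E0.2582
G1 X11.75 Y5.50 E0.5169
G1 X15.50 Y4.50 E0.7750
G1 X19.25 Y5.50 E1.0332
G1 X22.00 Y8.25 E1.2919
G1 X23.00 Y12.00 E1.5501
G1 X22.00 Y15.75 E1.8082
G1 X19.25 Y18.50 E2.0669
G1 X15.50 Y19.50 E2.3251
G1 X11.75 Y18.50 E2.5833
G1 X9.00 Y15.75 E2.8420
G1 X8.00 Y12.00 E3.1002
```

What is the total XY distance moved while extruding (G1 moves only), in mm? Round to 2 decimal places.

46.60 mm

Sum the Euclidean lengths of each G1 segment: total = 46.60 mm.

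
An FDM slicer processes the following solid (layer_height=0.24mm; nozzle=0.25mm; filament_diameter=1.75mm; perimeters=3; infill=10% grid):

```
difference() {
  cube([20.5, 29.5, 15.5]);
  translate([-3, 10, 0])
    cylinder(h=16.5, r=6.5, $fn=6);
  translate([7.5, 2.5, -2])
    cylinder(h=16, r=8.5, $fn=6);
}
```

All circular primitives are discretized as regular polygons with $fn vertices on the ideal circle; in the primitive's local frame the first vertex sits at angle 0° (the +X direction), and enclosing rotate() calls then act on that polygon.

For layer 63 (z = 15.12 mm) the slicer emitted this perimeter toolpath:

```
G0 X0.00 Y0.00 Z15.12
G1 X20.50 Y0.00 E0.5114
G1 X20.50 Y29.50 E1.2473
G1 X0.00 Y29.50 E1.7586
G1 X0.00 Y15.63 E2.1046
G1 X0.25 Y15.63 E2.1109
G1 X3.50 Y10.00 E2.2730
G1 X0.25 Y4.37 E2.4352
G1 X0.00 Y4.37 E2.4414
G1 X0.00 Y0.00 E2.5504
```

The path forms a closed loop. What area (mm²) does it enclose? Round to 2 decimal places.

583.64 mm²

Apply the shoelace formula to the sequence of (X, Y) vertices; enclosed area = 583.64 mm².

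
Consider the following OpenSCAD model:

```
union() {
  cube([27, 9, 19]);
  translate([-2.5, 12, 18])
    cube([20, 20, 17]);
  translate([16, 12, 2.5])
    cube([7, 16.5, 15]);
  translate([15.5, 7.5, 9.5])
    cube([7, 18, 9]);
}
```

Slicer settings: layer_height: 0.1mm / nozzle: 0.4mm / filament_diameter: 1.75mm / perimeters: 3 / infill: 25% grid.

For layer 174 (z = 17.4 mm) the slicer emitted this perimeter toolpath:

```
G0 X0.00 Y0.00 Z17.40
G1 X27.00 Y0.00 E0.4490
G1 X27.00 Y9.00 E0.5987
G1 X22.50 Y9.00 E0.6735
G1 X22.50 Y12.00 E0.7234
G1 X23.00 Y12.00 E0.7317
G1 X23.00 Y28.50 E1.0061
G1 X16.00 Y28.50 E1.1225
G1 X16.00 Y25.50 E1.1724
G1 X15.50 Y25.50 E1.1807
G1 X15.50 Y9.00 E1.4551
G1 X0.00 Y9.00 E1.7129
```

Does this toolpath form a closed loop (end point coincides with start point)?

Start point (G0): (0.00, 0.00). End point (last G1): the path does not return to the start — open.

no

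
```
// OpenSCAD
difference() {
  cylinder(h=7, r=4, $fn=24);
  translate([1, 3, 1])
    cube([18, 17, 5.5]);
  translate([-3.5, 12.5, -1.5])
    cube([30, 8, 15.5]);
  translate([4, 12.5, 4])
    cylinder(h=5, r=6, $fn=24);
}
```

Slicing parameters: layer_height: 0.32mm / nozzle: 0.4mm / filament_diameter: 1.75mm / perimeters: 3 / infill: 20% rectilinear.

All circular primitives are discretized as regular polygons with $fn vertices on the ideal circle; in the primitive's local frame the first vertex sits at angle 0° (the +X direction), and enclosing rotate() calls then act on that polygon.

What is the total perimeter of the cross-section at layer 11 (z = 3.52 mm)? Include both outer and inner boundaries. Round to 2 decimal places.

25.69 mm

At z = 3.52 mm: the r=4 cylinder gives a regular 24-gon of circumradius 4 (constant along its height) (perimeter = 2·24·4.000·sin(180°/24) = 25.06 mm); the 18×17 cube at (1, 3) contributes its full rectangle (perimeter 70.00 mm); the 30×8 cube at (-3.5, 12.5) contributes its full rectangle (perimeter 76.00 mm); the cylinder at (4, 12.5) is absent (z outside [4, 9]); Taking the first minus the rest: starting from the r=4 cylinder, the 18×17 cube at (1, 3) partially overlaps it — only the 0.81 mm² overlap (of its 306.00 mm²) is removed, clipping the outline; the 30×8 cube at (-3.5, 12.5) misses the remaining region (no effect) — boundary = 25.69 mm. Overall, the cross-section is a single solid region. Total boundary length (outer) = 25.69 mm.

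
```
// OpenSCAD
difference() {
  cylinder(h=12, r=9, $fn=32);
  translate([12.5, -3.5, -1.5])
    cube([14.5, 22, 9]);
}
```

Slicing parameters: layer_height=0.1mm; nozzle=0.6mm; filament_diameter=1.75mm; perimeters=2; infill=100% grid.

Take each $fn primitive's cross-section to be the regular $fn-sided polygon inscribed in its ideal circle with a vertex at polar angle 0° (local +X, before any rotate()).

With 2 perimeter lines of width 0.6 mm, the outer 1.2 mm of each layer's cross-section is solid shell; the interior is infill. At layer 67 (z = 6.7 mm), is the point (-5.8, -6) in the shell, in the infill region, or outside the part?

shell

At z = 6.7 mm: the cylinder: section is a regular 32-gon, circumradius r=9; the 14.5×22 cube at (12.5, -3.5) contributes its full rectangle; Taking the first minus the rest: starting from the r=9 cylinder, the 14.5×22 cube at (12.5, -3.5) misses the remaining region (no effect) — 1 connected region. Overall, the cross-section is a single solid region. The nearest boundary edge runs (-5.00, -7.48)→(-6.36, -6.36); distance from the point to it = 0.64 mm. The point is inside the cross-section, 0.64 mm from the nearest boundary — within the 1.2 mm shell band (2 × 0.6).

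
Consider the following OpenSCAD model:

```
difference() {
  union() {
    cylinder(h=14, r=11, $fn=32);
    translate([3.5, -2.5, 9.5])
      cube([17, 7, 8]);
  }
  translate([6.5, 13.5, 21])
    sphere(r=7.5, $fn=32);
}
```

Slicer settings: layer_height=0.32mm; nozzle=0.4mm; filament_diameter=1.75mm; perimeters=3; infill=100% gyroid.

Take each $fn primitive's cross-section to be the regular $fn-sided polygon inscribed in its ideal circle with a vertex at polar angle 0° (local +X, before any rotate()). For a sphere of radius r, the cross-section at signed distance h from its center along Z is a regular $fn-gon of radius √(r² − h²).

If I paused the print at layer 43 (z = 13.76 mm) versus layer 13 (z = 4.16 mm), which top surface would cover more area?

Layer 43 (z = 13.76): the r=11 cylinder contributes a regular 32-gon of circumradius 11 (area = (32/2)·11.000²·sin(360°/32) = 377.69 mm²); the cube at (3.5, -2.5) (footprint 17×7) is included at this height (area 119.00 mm²); Taking the union: the regions partially overlap — summed areas 496.69 mm² minus the doubly-counted overlap 50.60 mm² gives 446.09 mm² — area = 446.09 mm²; the sphere at (6.5, 13.5): section is a regular 32-gon, circumradius = √(r²−h²) = √(7.5²−7.24²) = 1.958 (area = (32/2)·1.958²·sin(360°/32) = 11.96 mm²); Taking the first minus the rest: starting from the result so far (446.09 mm²), the r=7.5 sphere at (6.5, 13.5) misses the remaining region (no effect) — area = 446.09 mm². So its area = 446.09 mm². Layer 13 (z = 4.16): the r=11 cylinder gives a regular 32-gon of circumradius 11 (constant along its height) (area = (32/2)·11.000²·sin(360°/32) = 377.69 mm²); the cube at (3.5, -2.5) is absent (z outside [9.5, 17.5]); Combining (union): only the r=11 cylinder is present, so the union is just that shape — area = 377.69 mm²; the sphere at (6.5, 13.5) is absent (|z−center|=16.840 > r=7.5); After the difference (first − rest): none of the subtracted shapes is present at this height, so the result so far is unchanged — area = 377.69 mm². So its area = 377.69 mm². Layer 43 is larger (446.09 vs 377.69 mm²).

layer 43 (z = 13.76 mm)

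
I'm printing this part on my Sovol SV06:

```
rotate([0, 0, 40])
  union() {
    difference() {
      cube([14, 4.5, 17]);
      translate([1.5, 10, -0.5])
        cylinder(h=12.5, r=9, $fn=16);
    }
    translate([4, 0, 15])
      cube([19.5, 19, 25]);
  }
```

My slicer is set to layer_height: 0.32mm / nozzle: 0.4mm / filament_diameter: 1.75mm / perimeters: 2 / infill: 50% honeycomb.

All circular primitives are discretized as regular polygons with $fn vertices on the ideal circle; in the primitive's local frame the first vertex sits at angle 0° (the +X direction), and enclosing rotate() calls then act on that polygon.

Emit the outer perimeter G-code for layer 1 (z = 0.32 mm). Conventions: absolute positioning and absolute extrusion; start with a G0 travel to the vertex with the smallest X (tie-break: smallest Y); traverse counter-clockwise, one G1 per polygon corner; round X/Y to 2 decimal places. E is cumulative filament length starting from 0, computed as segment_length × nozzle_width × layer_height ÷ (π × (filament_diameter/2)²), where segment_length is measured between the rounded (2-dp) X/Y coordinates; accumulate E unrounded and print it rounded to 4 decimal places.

At z = 0.32 mm: the cube (footprint 14×4.5) is included at this height; the r=9 cylinder at (1.5, 10) contributes a regular 16-gon of circumradius 9; Taking the first minus the rest: starting from the 14×4.5 cube, the r=9 cylinder at (1.5, 10) partially overlaps it — only the 21.52 mm² overlap (of its 247.98 mm²) is removed, clipping the outline — 1 connected region; the cube at (4, 0) is absent (z outside [15, 40]); Merging all regions: only the result so far is present, so the union is just that shape — 1 connected region; (rotated 40° about Z; rotation is an isometry so areas/perimeters/island counts are preserved). The outline is a single polygon with 8 vertices. Extrusion per mm of travel: 0.4 × 0.32 / (π × 0.875²) = 0.053216. Accumulating E over each segment gives final E = 1.8595.

G0 X-0.83 Y0.99 Z0.32
G1 X0.00 Y0.00 E0.0687
G1 X10.72 Y9.00 E0.8136
G1 X7.83 Y12.45 E1.0531
G1 X3.57 Y8.87 E1.3492
G1 X3.69 Y7.84 E1.4044
G1 X2.70 Y4.47 E1.5913
G1 X0.51 Y1.73 E1.7780
G1 X-0.83 Y0.99 E1.8595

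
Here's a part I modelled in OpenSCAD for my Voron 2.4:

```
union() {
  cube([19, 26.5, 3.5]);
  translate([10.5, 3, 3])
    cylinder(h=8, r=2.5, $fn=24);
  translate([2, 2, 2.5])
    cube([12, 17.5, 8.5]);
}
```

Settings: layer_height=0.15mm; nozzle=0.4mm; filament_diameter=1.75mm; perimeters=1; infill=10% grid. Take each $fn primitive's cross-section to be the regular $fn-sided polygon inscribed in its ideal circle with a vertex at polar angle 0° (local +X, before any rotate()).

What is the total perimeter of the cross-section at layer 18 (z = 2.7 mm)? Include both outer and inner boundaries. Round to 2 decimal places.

91.00 mm

At z = 2.7 mm: the 19×26.5 cube contributes its full rectangle (perimeter 91.00 mm); the cylinder at (10.5, 3) is absent (z outside [3, 11]); the cube at (2, 2) is present — its section is the full 12×17.5 rectangle (perimeter 59.00 mm); Merging all regions: the 12×17.5 cube at (2, 2) lies entirely inside the 19×26.5 cube, so the union is just the 19×26.5 cube — boundary = 91.00 mm. Overall, the cross-section is a single solid region. Total boundary length (outer) = 91.00 mm.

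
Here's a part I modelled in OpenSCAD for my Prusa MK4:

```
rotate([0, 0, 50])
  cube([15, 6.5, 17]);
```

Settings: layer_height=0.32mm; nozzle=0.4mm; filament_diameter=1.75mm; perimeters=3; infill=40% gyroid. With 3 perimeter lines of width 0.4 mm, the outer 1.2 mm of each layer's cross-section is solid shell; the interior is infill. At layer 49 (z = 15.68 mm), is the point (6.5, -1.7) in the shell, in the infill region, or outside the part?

At z = 15.68 mm: the cube (footprint 15×6.5) is included at this height; (rotated 50° about Z; rotation is an isometry so areas/perimeters/island counts are preserved). Overall, the cross-section is a single solid region. Undo the 50° rotation: the query point maps to (2.876, -6.072) in the un-rotated model frame. The nearest boundary edge runs (0.00, 0.00)→(15.00, 0.00); distance from the point to it = 6.07 mm. The point is not inside any of the regions above, so it lies outside the cross-section (6.07 mm from the nearest boundary).

outside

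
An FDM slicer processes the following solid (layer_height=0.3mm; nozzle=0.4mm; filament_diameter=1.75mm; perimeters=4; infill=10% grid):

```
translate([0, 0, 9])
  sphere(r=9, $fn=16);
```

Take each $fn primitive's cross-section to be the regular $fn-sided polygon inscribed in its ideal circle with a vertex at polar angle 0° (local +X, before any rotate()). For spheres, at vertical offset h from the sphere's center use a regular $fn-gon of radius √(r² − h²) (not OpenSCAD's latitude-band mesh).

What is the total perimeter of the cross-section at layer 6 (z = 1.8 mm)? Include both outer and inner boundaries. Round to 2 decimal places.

At z = 1.8 mm: the r=9 sphere slices to a regular 16-gon of circumradius 5.400 (√(r²−h²) with h=7.2 from center) (perimeter = 2·16·5.400·sin(180°/16) = 33.71 mm). Overall, the cross-section is a single solid region. Total boundary length (outer) = 33.71 mm.

33.71 mm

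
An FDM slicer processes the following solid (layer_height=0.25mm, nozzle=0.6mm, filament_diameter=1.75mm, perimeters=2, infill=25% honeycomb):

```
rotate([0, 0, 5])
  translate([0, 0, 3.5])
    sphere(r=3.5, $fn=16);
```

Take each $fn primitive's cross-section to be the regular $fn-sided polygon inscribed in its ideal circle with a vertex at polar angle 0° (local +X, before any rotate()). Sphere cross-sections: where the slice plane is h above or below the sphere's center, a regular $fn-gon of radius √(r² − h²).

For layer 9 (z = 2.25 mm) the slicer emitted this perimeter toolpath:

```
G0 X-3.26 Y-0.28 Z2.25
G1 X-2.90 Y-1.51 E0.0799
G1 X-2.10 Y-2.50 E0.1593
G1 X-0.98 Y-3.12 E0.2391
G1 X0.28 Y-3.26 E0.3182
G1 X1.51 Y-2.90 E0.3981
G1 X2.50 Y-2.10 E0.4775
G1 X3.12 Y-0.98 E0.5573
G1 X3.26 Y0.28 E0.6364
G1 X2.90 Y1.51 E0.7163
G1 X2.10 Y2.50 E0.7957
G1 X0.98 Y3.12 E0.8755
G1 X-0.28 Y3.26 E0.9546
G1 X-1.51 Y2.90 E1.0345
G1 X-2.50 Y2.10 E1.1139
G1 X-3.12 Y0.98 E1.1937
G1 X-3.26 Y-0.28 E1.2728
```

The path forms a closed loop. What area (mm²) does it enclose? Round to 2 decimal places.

Apply the shoelace formula to the sequence of (X, Y) vertices; enclosed area = 32.72 mm².

32.72 mm²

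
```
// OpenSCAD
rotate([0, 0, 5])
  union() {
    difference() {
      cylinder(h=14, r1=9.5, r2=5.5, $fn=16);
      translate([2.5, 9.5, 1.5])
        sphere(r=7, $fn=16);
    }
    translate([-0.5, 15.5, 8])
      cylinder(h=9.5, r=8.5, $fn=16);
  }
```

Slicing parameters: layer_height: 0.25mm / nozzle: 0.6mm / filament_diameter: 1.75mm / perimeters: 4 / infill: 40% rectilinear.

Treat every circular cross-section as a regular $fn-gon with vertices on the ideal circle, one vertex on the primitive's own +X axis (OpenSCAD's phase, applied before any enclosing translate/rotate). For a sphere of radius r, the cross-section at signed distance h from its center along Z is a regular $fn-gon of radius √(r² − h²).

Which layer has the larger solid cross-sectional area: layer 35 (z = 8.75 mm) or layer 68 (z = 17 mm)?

Layer 35 (z = 8.75): the cone: at t=0.625 of its height the radius interpolates to r₁+(r₂−r₁)t = 7.000, giving a regular 16-gon of that circumradius (area = (16/2)·7.000²·sin(360°/16) = 150.01 mm²); the sphere at (2.5, 9.5) is not intersected at this z (|z−center|=7.250 > r=7); Taking the first minus the rest: none of the subtracted shapes is present at this height, so the cone is unchanged — area = 150.01 mm²; the r=8.5 cylinder at (-0.5, 15.5) contributes a regular 16-gon of circumradius 8.5 (area = (16/2)·8.500²·sin(360°/16) = 221.19 mm²); Merging all regions: the 2 present regions are separate (no shared area or edge), so areas and boundary lengths simply add and each stays a separate island — area = 371.20 mm²; (rotated 5° about Z; rotation is an isometry so areas/perimeters/island counts are preserved). So its area = 371.20 mm². Layer 68 (z = 17): the cone is absent (z outside [0, 14]); the sphere at (2.5, 9.5) is absent (|z−center|=15.500 > r=7); After the difference (first − rest): the first operand is absent here, so nothing remains; the r=8.5 cylinder at (-0.5, 15.5) contributes a regular 16-gon of circumradius 8.5 (area = (16/2)·8.500²·sin(360°/16) = 221.19 mm²); Combining (union): only the r=8.5 cylinder at (-0.5, 15.5) is present, so the union is just that shape — area = 221.19 mm²; (whole slice rotated 5° about Z — lengths, areas and connectivity unchanged). So its area = 221.19 mm². Layer 35 is larger (371.20 vs 221.19 mm²).

layer 35 (z = 8.75 mm)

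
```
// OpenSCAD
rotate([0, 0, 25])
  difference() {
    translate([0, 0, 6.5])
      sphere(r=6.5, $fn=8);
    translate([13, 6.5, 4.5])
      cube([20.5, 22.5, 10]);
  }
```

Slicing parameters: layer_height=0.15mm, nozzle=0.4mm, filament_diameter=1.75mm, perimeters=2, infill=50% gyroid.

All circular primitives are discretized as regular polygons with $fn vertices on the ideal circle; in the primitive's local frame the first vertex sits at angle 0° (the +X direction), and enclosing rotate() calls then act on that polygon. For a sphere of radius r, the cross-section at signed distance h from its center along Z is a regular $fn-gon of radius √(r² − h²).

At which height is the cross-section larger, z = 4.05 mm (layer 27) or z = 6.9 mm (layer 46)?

Layer 27 (z = 4.05): the sphere: section is a regular 8-gon, circumradius = √(r²−h²) = √(6.5²−2.45²) = 6.021 (area = (8/2)·6.021²·sin(360°/8) = 102.52 mm²); the cube at (13, 6.5) is absent (z outside [4.5, 14.5]); Taking the first minus the rest: none of the subtracted shapes is present at this height, so the r=6.5 sphere is unchanged — area = 102.52 mm²; (rotated 25° about Z; rotation is an isometry so areas/perimeters/island counts are preserved). So its area = 102.52 mm². Layer 46 (z = 6.9): the r=6.5 sphere slices to a regular 8-gon of circumradius 6.488 (√(r²−h²) with h=0.4 from center) (area = (8/2)·6.488²·sin(360°/8) = 119.05 mm²); the cube at (13, 6.5) (footprint 20.5×22.5) is included at this height (area 461.25 mm²); Taking the first minus the rest: starting from the r=6.5 sphere (119.05 mm²), the 20.5×22.5 cube at (13, 6.5) misses the remaining region (no effect) — area = 119.05 mm²; (rotated 25° about Z; rotation is an isometry so areas/perimeters/island counts are preserved). So its area = 119.05 mm². Layer 46 is larger (119.05 vs 102.52 mm²).

layer 46 (z = 6.9 mm)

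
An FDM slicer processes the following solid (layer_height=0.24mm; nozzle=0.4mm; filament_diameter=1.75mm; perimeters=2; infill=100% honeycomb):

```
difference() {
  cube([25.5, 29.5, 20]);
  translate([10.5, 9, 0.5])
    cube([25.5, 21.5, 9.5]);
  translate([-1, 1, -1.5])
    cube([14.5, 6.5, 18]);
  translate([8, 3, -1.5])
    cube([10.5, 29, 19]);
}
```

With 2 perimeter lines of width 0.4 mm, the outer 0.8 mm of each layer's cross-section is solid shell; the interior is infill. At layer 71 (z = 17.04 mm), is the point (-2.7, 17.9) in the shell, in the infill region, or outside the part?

outside

At z = 17.04 mm: the cube (footprint 25.5×29.5) is included at this height; the cube at (10.5, 9) does not reach this height (z outside [0.5, 10]); the cube at (-1, 1) does not reach this height (z outside [-1.5, 16.5]); the 10.5×29 cube at (8, 3) contributes its full rectangle; Taking the first minus the rest: starting from the 25.5×29.5 cube, the 10.5×29 cube at (8, 3) partially overlaps it — only the 278.25 mm² overlap (of its 304.50 mm²) is removed, clipping the outline — 1 connected region. Overall, the cross-section is a single solid region. The nearest boundary edge runs (0.00, 0.00)→(0.00, 29.50); distance from the point to it = 2.70 mm. The point is not inside any of the regions above, so it lies outside the cross-section (2.70 mm from the nearest boundary).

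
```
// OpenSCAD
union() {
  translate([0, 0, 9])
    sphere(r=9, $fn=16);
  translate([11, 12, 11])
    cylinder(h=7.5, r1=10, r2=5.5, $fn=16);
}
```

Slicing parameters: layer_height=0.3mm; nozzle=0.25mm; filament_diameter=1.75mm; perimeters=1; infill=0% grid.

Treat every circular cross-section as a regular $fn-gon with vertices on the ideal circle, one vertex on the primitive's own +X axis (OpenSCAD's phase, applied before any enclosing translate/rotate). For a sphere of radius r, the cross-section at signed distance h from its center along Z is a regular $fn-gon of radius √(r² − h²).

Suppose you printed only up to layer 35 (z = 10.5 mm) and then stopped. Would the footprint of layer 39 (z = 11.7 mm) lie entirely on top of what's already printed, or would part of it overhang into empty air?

Compare the two slices. At z = 10.5: the r=9 sphere contributes a regular 16-gon of circumradius √(9²−1.5²) = 8.874 (area = (16/2)·8.874²·sin(360°/16) = 241.09 mm²); the cone at (11, 12) does not reach this height (z outside [11, 18.5]); Taking the union: only the r=9 sphere is present, so the union is just that shape — area = 241.09 mm². At z = 11.7: the sphere: section is a regular 16-gon, circumradius = √(r²−h²) = √(9²−2.7²) = 8.585 (area = (16/2)·8.585²·sin(360°/16) = 225.66 mm²); the cone at (11, 12): at t=0.093 of its height the radius interpolates to r₁+(r₂−r₁)t = 9.580, giving a regular 16-gon of that circumradius (area = (16/2)·9.580²·sin(360°/16) = 280.97 mm²); Taking the union: the regions partially overlap — summed areas 506.63 mm² minus the doubly-counted overlap 8.43 mm² gives 498.21 mm² — area = 498.21 mm². Checking containment: at z = 11.7 the cross-section extends beyond the z = 10.5 cross-section by about 270.18 mm².

part overhangs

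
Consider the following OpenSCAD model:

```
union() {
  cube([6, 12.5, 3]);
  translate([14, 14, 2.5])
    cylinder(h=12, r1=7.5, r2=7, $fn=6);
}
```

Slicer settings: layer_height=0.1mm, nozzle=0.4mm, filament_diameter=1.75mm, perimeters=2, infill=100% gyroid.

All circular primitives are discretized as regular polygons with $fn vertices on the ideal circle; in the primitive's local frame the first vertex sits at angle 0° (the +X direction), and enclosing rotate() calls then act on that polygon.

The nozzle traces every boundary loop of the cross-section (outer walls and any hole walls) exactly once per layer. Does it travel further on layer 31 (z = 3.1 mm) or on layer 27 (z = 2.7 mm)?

layer 27 (z = 2.7 mm)

Layer 31 (z = 3.1): the cube is not intersected at this z (z outside [0, 3]); the cone at (14, 14) contributes a regular 6-gon of circumradius 7.475 (interpolated between r1=7.5 and r2=7 at t=0.050) (perimeter = 2·6·7.475·sin(180°/6) = 44.85 mm); Combining (union): only the cone at (14, 14) is present, so the union is just that shape — boundary = 44.85 mm. So its perimeter = 44.85 mm. Layer 27 (z = 2.7): the cube (footprint 6×12.5) is included at this height (perimeter 37.00 mm); the cone at (14, 14) (r1=7.5→r2=7) has section circumradius 7.492 here — a regular 6-gon (perimeter = 2·6·7.492·sin(180°/6) = 44.95 mm); Combining (union): the 2 present regions are separate (no shared area or edge), so areas and boundary lengths simply add and each stays a separate island — boundary = 81.95 mm. So its perimeter = 81.95 mm. Layer 27 is larger (81.95 vs 44.85 mm).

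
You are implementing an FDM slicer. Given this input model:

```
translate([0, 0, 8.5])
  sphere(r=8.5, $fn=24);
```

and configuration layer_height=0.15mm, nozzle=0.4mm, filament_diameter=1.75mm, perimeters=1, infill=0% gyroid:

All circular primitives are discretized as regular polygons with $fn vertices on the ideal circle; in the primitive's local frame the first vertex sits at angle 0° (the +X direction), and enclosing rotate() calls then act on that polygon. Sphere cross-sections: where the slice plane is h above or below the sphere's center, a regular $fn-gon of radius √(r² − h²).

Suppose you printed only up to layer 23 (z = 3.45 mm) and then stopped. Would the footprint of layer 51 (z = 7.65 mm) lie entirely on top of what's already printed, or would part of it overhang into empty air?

Compare the two slices. At z = 3.45: the r=8.5 sphere contributes a regular 24-gon of circumradius √(8.5²−5.05²) = 6.837 (area = (24/2)·6.837²·sin(360°/24) = 145.19 mm²). At z = 7.65: the r=8.5 sphere slices to a regular 24-gon of circumradius 8.457 (√(r²−h²) with h=0.85 from center) (area = (24/2)·8.457²·sin(360°/24) = 222.15 mm²). Checking containment: at z = 7.65 the cross-section extends beyond the z = 3.45 cross-section by about 76.96 mm².

part overhangs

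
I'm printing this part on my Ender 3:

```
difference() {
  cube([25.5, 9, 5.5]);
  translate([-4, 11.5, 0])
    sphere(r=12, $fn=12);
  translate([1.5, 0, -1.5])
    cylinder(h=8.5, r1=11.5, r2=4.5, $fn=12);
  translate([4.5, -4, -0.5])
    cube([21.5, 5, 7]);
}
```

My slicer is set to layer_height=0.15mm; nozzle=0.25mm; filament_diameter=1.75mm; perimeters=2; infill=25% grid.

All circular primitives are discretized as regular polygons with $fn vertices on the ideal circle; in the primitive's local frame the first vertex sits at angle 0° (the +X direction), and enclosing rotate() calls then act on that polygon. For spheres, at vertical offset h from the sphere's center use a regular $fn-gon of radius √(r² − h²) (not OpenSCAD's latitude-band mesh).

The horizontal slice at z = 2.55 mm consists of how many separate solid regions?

1

At z = 2.55 mm: the cube (footprint 25.5×9) is included at this height; the r=12 sphere at (-4, 11.5) contributes a regular 12-gon of circumradius √(12²−2.55²) = 11.726; the cone at (1.5, 0) contributes a regular 12-gon of circumradius 8.165 (interpolated between r1=11.5 and r2=4.5 at t=0.476); the cube at (4.5, -4) (footprint 21.5×5) is included at this height; Subtracting the remaining from the first: starting from the 25.5×9 cube, the r=12 sphere at (-4, 11.5) partially overlaps it — only the 39.89 mm² overlap (of its 412.49 mm²) is removed, clipping the outline; the cone at (1.5, 0) partially overlaps it — only the 31.96 mm² overlap (of its 199.99 mm²) is removed, clipping the outline; the 21.5×5 cube at (4.5, -4) partially overlaps it — only the 15.97 mm² overlap (of its 107.50 mm²) is removed, clipping the outline — 1 connected region. The result has 1 disconnected region.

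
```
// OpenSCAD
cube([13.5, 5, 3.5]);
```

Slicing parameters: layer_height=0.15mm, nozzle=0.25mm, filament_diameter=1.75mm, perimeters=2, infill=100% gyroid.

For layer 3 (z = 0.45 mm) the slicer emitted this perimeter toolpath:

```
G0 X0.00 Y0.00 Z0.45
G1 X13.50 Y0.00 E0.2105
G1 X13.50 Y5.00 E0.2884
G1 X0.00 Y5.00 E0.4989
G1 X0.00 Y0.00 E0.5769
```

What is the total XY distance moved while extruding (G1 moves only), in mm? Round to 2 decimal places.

Sum the Euclidean lengths of each G1 segment: total = 37.00 mm.

37.00 mm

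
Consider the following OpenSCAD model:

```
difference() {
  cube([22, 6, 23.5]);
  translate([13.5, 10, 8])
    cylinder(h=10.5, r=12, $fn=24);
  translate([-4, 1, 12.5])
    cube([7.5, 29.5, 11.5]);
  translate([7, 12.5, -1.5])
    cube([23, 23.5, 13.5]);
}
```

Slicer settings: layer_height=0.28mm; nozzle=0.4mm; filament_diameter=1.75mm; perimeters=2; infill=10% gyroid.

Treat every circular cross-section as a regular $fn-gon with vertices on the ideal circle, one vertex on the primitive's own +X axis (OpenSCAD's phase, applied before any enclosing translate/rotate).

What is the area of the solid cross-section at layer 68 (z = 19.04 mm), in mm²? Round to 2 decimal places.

At z = 19.04 mm: the cube is present — its section is the full 22×6 rectangle (area 132.00 mm²); the cylinder at (13.5, 10) does not reach this height (z outside [8, 18.5]); the 7.5×29.5 cube at (-4, 1) contributes its full rectangle (area 221.25 mm²); the cube at (7, 12.5) does not reach this height (z outside [-1.5, 12]); After the difference (first − rest): starting from the 22×6 cube (132.00 mm²), the 7.5×29.5 cube at (-4, 1) partially overlaps it — only the 17.50 mm² overlap (of its 221.25 mm²) is removed, clipping the outline — area = 114.50 mm². Overall, the cross-section is a single solid region. Net area = 114.50 mm².

114.50 mm²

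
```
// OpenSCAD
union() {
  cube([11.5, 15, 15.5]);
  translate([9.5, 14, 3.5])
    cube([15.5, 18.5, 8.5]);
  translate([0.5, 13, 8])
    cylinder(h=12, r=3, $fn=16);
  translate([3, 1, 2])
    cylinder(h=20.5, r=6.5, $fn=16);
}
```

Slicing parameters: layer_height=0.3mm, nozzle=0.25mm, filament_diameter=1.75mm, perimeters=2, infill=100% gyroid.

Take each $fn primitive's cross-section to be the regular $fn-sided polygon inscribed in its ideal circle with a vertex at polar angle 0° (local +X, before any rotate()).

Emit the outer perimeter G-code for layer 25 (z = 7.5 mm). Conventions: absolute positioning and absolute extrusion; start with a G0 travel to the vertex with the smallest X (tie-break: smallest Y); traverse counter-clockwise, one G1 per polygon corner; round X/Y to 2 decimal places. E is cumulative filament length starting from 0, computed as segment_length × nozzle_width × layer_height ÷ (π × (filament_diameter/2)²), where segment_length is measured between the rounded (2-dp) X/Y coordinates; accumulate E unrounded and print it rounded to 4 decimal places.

At z = 7.5 mm: the cube is present — its section is the full 11.5×15 rectangle; the cube at (9.5, 14) (footprint 15.5×18.5) is included at this height; the cylinder at (0.5, 13) is absent (z outside [8, 20]); the r=6.5 cylinder at (3, 1) contributes a regular 16-gon of circumradius 6.5; Combining (union): the regions partially overlap (shared area 62.28 mm²), so overlapping operands fuse into one piece — 1 connected region. The outline is a single polygon with 19 vertices. Extrusion per mm of travel: 0.25 × 0.3 / (π × 0.875²) = 0.031181. Accumulating E over each segment gives final E = 3.9076.

G0 X-3.50 Y1.00 Z7.50
G1 X-3.01 Y-1.49 E0.0791
G1 X-1.60 Y-3.60 E0.1583
G1 X0.51 Y-5.01 E0.2374
G1 X3.00 Y-5.50 E0.3165
G1 X5.49 Y-5.01 E0.3957
G1 X7.60 Y-3.60 E0.4748
G1 X9.01 Y-1.49 E0.5539
G1 X9.30 Y0.00 E0.6012
G1 X11.50 Y0.00 E0.6698
G1 X11.50 Y14.00 E1.1064
G1 X25.00 Y14.00 E1.5273
G1 X25.00 Y32.50 E2.1042
G1 X9.50 Y32.50 E2.5875
G1 X9.50 Y15.00 E3.1332
G1 X0.00 Y15.00 E3.4294
G1 X0.00 Y6.66 E3.6895
G1 X-1.60 Y5.60 E3.7493
G1 X-3.01 Y3.49 E3.8284
G1 X-3.50 Y1.00 E3.9076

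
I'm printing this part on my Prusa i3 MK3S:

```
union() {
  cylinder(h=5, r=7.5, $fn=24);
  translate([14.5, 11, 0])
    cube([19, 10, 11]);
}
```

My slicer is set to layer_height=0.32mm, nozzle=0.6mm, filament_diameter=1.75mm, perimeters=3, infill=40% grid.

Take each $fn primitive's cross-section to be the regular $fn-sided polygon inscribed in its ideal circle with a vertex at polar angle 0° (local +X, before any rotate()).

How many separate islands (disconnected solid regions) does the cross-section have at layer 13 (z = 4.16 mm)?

2

At z = 4.16 mm: the cylinder: section is a regular 24-gon, circumradius r=7.5; the 19×10 cube at (14.5, 11) contributes its full rectangle; Taking the union: the 2 present regions are separate (no shared area or edge), so areas and boundary lengths simply add and each stays a separate island — 2 connected regions. Overall, the cross-section has 2 separate islands. Island count = 2.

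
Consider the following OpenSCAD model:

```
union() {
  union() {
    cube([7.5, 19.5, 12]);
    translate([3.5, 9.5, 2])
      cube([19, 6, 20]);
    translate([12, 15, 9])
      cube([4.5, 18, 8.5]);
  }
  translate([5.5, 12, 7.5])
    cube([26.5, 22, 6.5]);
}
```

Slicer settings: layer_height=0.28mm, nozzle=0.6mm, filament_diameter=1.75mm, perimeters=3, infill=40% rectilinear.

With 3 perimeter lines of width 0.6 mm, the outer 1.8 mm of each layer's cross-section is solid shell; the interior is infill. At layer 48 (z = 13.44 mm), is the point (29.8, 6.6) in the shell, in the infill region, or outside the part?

outside

At z = 13.44 mm: the cube is absent (z outside [0, 12]); the cube at (3.5, 9.5) (footprint 19×6) is included at this height; the cube at (12, 15) (footprint 4.5×18) is included at this height; Merging all regions: the regions partially overlap (shared area 2.25 mm²), so overlapping operands fuse into one piece — 1 connected region; the cube at (5.5, 12) (footprint 26.5×22) is included at this height; Combining (union): the regions partially overlap (shared area 138.25 mm²), so overlapping operands fuse into one piece — 1 connected region. Overall, the cross-section is a single solid region. The nearest boundary edge runs (32.00, 12.00)→(22.50, 12.00); distance from the point to it = 5.40 mm. The point is not inside any of the regions above, so it lies outside the cross-section (5.40 mm from the nearest boundary).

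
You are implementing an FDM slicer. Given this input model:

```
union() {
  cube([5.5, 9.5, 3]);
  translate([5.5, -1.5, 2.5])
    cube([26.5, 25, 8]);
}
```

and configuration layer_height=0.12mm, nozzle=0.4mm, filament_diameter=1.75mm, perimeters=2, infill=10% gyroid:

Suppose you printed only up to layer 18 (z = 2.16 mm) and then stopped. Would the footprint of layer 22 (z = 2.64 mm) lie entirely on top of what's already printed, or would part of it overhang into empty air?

Compare the two slices. At z = 2.16: the cube (footprint 5.5×9.5) is included at this height (area 52.25 mm²); the cube at (5.5, -1.5) does not reach this height (z outside [2.5, 10.5]); Merging all regions: only the 5.5×9.5 cube is present, so the union is just that shape — area = 52.25 mm². At z = 2.64: the 5.5×9.5 cube contributes its full rectangle (area 52.25 mm²); the cube at (5.5, -1.5) is present — its section is the full 26.5×25 rectangle (area 662.50 mm²); Combining (union): the 2 present regions share edge segments without overlapping in area, so areas simply add but the touching pieces fuse into one outline (the shared edge portions become interior and drop out of the boundary) — area = 714.75 mm². Checking containment: at z = 2.64 the cross-section extends beyond the z = 2.16 cross-section by about 662.50 mm².

part overhangs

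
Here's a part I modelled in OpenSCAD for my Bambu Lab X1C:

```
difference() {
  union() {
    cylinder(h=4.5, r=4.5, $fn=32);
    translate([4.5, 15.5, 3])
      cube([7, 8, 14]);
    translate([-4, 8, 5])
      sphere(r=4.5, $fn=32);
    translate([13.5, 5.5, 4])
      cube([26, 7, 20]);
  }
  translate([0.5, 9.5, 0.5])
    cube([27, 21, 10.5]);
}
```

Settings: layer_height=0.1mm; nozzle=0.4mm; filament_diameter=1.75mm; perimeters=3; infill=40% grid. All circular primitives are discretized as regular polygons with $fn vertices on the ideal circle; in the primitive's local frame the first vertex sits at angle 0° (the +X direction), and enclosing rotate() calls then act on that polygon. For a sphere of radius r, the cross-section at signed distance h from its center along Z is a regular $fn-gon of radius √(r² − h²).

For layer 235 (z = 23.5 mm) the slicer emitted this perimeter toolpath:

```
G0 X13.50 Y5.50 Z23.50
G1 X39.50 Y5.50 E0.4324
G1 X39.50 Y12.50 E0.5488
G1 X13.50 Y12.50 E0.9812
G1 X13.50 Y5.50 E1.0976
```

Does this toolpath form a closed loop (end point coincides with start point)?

yes

Start point (G0): (13.50, 5.50). End point (last G1): the path returns to the start — closed.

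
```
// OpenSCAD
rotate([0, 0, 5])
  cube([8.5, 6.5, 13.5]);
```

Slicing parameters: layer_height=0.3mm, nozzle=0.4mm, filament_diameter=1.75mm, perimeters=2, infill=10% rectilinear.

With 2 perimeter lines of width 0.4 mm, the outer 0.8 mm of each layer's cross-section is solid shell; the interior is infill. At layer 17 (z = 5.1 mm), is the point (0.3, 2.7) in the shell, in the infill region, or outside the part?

shell

At z = 5.1 mm: the cube (footprint 8.5×6.5) is included at this height; (rotated 5° about Z; rotation is an isometry so areas/perimeters/island counts are preserved). Overall, the cross-section is a single solid region. Undo the 5° rotation: the query point maps to (0.534, 2.664) in the un-rotated model frame. The nearest boundary edge runs (0.00, 6.50)→(0.00, 0.00); distance from the point to it = 0.53 mm. The point is inside the cross-section, 0.53 mm from the nearest boundary — within the 0.8 mm shell band (2 × 0.4).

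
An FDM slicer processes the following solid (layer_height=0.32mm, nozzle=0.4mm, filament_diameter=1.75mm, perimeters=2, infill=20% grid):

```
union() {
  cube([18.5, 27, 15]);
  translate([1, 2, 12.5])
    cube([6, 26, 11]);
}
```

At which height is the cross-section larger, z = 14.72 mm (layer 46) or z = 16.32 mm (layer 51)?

layer 46 (z = 14.72 mm)

Layer 46 (z = 14.72): the cube (footprint 18.5×27) is included at this height (area 499.50 mm²); the 6×26 cube at (1, 2) contributes its full rectangle (area 156.00 mm²); Combining (union): the regions partially overlap — summed areas 655.50 mm² minus the doubly-counted overlap 150.00 mm² gives 505.50 mm² — area = 505.50 mm². So its area = 505.50 mm². Layer 51 (z = 16.32): the cube does not reach this height (z outside [0, 15]); the cube at (1, 2) is present — its section is the full 6×26 rectangle (area 156.00 mm²); Combining (union): only the 6×26 cube at (1, 2) is present, so the union is just that shape — area = 156.00 mm². So its area = 156.00 mm². Layer 46 is larger (505.50 vs 156.00 mm²).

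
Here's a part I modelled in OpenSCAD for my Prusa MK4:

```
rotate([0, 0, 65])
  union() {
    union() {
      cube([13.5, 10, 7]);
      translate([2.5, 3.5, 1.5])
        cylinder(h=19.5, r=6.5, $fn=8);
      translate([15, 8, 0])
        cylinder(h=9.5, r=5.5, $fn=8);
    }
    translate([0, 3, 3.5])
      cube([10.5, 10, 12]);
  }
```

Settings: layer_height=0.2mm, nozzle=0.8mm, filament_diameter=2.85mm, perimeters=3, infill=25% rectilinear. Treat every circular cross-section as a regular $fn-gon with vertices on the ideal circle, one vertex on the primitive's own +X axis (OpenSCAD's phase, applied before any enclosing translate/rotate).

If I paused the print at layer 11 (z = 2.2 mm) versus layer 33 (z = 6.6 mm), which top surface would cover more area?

Layer 11 (z = 2.2): the 13.5×10 cube contributes its full rectangle (area 135.00 mm²); the cylinder at (2.5, 3.5): section is a regular 8-gon, circumradius r=6.5 (area = (8/2)·6.500²·sin(360°/8) = 119.50 mm²); the r=5.5 cylinder at (15, 8) contributes a regular 8-gon of circumradius 5.5 (area = (8/2)·5.500²·sin(360°/8) = 85.56 mm²); Taking the union: the regions partially overlap — summed areas 340.06 mm² minus the doubly-counted overlap 94.57 mm² gives 245.49 mm² — area = 245.49 mm²; the cube at (0, 3) is absent (z outside [3.5, 15.5]); Combining (union): only the result so far is present, so the union is just that shape — area = 245.49 mm²; (whole slice rotated 65° about Z — lengths, areas and connectivity unchanged). So its area = 245.49 mm². Layer 33 (z = 6.6): the 13.5×10 cube contributes its full rectangle (area 135.00 mm²); the r=6.5 cylinder at (2.5, 3.5) gives a regular 8-gon of circumradius 6.5 (constant along its height) (area = (8/2)·6.500²·sin(360°/8) = 119.50 mm²); the cylinder at (15, 8): section is a regular 8-gon, circumradius r=5.5 (area = (8/2)·5.500²·sin(360°/8) = 85.56 mm²); Merging all regions: the regions partially overlap — summed areas 340.06 mm² minus the doubly-counted overlap 94.57 mm² gives 245.49 mm² — area = 245.49 mm²; the cube at (0, 3) is present — its section is the full 10.5×10 rectangle (area 105.00 mm²); Combining (union): the regions partially overlap — summed areas 350.49 mm² minus the doubly-counted overlap 73.54 mm² gives 276.95 mm² — area = 276.95 mm²; (rotated 65° about Z; rotation is an isometry so areas/perimeters/island counts are preserved). So its area = 276.95 mm². Layer 33 is larger (276.95 vs 245.49 mm²).

layer 33 (z = 6.6 mm)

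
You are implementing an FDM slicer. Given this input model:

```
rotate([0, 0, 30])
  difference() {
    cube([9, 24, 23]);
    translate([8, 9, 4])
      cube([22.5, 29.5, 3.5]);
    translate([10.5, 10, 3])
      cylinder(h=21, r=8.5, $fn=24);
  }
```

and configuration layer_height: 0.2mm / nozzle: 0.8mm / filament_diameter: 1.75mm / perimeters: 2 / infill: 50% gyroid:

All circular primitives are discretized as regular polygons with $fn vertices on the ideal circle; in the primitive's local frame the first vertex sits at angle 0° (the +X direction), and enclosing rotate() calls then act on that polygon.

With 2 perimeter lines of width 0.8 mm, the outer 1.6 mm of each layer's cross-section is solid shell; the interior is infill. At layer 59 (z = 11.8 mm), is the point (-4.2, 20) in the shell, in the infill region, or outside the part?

At z = 11.8 mm: the cube (footprint 9×24) is included at this height; the cube at (8, 9) is absent (z outside [4, 7.5]); the r=8.5 cylinder at (10.5, 10) gives a regular 24-gon of circumradius 8.5 (constant along its height); Subtracting the remaining from the first: starting from the 9×24 cube, the r=8.5 cylinder at (10.5, 10) partially overlaps it — only the 86.99 mm² overlap (of its 224.40 mm²) is removed, clipping the outline — 1 connected region; (rotated 30° about Z; rotation is an isometry so areas/perimeters/island counts are preserved). Overall, the cross-section is a single solid region. Undo the 30° rotation: the query point maps to (6.363, 19.421) in the un-rotated model frame. The nearest boundary edge runs (8.30, 18.21)→(6.25, 17.36); distance from the point to it = 1.86 mm. The point is inside the cross-section and 1.86 mm from the nearest boundary — more than the 1.6 mm shell width (2 × 0.8), so it's in the infill interior.

infill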